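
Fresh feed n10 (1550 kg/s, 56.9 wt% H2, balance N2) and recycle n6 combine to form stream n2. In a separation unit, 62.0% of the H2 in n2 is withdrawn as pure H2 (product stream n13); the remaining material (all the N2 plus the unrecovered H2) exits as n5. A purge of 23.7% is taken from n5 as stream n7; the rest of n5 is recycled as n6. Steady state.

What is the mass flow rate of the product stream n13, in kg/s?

770.1 kg/s

H2 in n2: m_A = 1550×0.569 + (1−0.237)·(1−0.620)·m_A, so m_A = 881.95/0.7101 = 1242.1 kg/s.
Product n13 = 0.620×1242.1 = 770.09 kg/s.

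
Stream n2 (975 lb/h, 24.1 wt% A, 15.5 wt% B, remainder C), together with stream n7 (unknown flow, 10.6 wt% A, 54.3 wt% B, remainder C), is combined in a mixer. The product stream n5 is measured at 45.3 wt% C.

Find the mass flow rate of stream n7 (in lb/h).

Let n7 be the unknown flow. Total out = 975 + n7.
C balance: 588.9 + 0.351·n7 = 0.453·(975 + n7)
(0.351 − 0.453)·n7 = 0.453×975 − 588.9 = -147.22
n7 = -147.22 / -0.102 = 1443.4 lb/h

1443 lb/h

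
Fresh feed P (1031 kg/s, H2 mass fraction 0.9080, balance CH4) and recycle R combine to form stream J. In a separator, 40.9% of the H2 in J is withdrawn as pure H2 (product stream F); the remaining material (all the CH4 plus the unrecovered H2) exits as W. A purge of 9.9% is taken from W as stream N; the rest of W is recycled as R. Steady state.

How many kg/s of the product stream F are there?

819 kg/s

H2 in J: m_A = 1031×0.908 + (1−0.099)·(1−0.409)·m_A, so m_A = 936.15/0.4675 = 2002.4 kg/s.
Product F = 0.409×2002.4 = 818.99 kg/s.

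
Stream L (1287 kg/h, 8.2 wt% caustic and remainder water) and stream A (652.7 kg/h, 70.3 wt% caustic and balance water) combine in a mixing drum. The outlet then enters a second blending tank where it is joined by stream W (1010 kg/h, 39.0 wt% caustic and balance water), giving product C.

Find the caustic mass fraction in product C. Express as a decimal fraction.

Overall, product flow = 2949.7 kg/h.
caustic in = 1287×0.082 + 652.7×0.703 + 1010×0.390 = 958.28 kg/h.
caustic fraction in C = 0.325.

0.325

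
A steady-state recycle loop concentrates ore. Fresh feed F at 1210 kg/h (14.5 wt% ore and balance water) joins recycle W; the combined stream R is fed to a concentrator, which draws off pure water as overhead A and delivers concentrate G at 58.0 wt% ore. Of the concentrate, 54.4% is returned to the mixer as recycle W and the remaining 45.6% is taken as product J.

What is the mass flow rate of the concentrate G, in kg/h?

663.4 kg/h

Overall ore balance (none leaves overhead): ore in fresh feed = ore in product, i.e. 1210×0.145 = (1−0.544)·G·0.580.
G = 175.45/(0.580×0.456) = 663.38 kg/h.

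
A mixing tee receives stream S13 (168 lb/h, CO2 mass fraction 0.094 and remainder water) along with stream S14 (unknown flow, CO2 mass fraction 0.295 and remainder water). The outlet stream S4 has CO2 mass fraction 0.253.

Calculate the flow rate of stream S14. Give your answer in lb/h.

636 lb/h

Let S14 be the unknown flow. Total out = 168 + S14.
CO2 balance: 15.792 + 0.295·S14 = 0.253·(168 + S14)
(0.295 − 0.253)·S14 = 0.253×168 − 15.792 = 26.712
S14 = 26.712 / 0.042 = 636 lb/h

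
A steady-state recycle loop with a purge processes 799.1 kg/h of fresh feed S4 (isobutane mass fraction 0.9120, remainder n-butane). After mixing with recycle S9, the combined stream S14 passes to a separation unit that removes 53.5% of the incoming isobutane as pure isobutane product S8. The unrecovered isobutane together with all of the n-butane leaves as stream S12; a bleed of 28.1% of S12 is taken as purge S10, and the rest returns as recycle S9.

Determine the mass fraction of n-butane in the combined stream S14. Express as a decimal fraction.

n-butane enters only via S4 and leaves only via the purge: 799.1×0.088 = 0.281×(n-butane in S12), and the separation unit passes all n-butane, so n-butane in S14 = n-butane in S12 = 250.25 kg/h.
isobutane in S14: m_A = 799.1×0.912 + (1−0.281)·(1−0.535)·m_A, so m_A = 728.78/0.6657 = 1094.8 kg/h.
S14 = 1094.8 + 250.25 = 1345.1 kg/h.
n-butane fraction in S14 = 250.25/1345.1 = 0.1861.

0.1861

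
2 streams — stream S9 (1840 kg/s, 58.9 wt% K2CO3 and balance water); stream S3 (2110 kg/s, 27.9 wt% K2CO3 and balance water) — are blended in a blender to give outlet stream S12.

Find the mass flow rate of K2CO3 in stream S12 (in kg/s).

K2CO3 out = K2CO3 in = 1840×0.589 + 2110×0.279 = 1672.5 kg/s.

1672 kg/s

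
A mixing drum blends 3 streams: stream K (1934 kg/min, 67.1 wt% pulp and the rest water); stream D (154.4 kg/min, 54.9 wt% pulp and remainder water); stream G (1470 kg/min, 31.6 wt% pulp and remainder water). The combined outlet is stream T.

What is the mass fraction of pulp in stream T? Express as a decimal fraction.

Total flow out = 1934 + 154.4 + 1470 = 3558.4 kg/min.
pulp in = 1934×0.671 + 154.4×0.549 + 1470×0.316 = 1847 kg/min.
pulp mass fraction in T = 1847/3558.4 = 0.519.

0.519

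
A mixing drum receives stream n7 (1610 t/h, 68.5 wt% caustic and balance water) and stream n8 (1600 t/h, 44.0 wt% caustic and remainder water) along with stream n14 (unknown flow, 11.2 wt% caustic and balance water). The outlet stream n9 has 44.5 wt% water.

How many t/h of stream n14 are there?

57.11 t/h

Let n14 be the unknown flow. Total out = 3210 + n14.
water balance: 1403.2 + 0.888·n14 = 0.445·(3210 + n14)
(0.888 − 0.445)·n14 = 0.445×3210 − 1403.2 = 25.3
n14 = 25.3 / 0.443 = 57.111 t/h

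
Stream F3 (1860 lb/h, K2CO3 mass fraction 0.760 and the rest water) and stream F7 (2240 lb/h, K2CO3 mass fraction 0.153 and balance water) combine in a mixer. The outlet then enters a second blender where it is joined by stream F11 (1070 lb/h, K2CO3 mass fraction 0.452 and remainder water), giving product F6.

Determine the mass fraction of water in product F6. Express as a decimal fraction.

Overall, product flow = 5170 lb/h.
water in = 1860×0.240 + 2240×0.847 + 1070×0.548 = 2930 lb/h.
water fraction in F6 = 0.567.

0.567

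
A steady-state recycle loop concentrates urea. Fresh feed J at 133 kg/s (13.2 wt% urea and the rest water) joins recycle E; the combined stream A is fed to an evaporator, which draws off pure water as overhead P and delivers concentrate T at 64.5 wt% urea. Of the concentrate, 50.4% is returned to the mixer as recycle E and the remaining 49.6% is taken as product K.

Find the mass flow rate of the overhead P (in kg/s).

105.8 kg/s

Overall urea balance (none leaves overhead): urea in fresh feed = urea in product, i.e. 133×0.132 = (1−0.504)·T·0.645.
T = 17.556/(0.645×0.496) = 54.876 kg/s.
Recycle E = 0.504×54.876 = 27.658 kg/s.
Combined feed A = 133 + 27.658 = 160.66 kg/s.
Overhead P = A − T = 160.66 − 54.876 = 105.78 kg/s.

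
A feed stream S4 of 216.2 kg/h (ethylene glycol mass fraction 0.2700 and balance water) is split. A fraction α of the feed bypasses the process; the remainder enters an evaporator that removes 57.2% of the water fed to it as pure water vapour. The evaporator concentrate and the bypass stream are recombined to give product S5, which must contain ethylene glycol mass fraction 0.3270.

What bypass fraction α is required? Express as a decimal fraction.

All 216.2×0.270 = 58.374 kg/h of ethylene glycol reaches S5, so S5 = 58.374/0.327 = 178.51 kg/h and vapour = 37.686 kg/h.
The evaporator receives (1−α)·216.2 of feed at 0.730 water and removes 0.572 of that water:
0.572×0.730×(1−α)×216.2 = 37.686
(1−α) = 37.686/90.276 = 0.4175;  α = 0.5825.

0.583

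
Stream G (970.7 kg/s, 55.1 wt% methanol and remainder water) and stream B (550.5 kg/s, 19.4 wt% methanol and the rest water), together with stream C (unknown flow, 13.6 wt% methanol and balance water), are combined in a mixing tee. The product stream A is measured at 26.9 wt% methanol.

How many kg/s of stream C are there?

1748 kg/s

Let C be the unknown flow. Total out = 1521.2 + C.
methanol balance: 641.65 + 0.136·C = 0.269·(1521.2 + C)
(0.136 − 0.269)·C = 0.269×1521.2 − 641.65 = -232.45
C = -232.45 / -0.133 = 1747.7 kg/s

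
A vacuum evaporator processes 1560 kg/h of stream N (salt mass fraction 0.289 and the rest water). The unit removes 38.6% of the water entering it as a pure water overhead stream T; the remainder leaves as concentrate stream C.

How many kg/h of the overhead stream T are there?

428.1 kg/h

water entering = 1560×0.711 = 1109.2 kg/h; overhead removed = 0.386×1109.2 = 428.14 kg/h.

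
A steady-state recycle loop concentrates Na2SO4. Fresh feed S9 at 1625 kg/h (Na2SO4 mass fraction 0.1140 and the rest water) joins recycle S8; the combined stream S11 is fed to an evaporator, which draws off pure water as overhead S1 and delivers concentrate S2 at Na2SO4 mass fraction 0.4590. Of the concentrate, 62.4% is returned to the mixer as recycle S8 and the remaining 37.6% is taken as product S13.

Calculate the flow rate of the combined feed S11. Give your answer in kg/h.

Overall Na2SO4 balance (none leaves overhead): Na2SO4 in fresh feed = Na2SO4 in product, i.e. 1625×0.114 = (1−0.624)·S2·0.459.
S2 = 185.25/(0.459×0.376) = 1073.4 kg/h.
Recycle S8 = 0.624×1073.4 = 669.8 kg/h.
Combined feed S11 = 1625 + 669.8 = 2294.8 kg/h.

2295 kg/h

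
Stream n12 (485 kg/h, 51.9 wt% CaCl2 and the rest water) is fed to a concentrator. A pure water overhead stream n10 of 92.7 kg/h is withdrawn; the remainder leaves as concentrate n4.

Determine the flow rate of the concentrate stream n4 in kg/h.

392.3 kg/h

Concentrate = 485 − 92.7 = 392.3 kg/h.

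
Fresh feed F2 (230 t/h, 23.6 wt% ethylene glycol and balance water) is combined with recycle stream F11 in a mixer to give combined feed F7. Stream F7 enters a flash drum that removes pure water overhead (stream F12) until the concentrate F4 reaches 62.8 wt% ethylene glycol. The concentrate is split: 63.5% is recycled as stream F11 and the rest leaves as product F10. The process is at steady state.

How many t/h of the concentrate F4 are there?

236.8 t/h

Overall ethylene glycol balance (none leaves overhead): ethylene glycol in fresh feed = ethylene glycol in product, i.e. 230×0.236 = (1−0.635)·F4·0.628.
F4 = 54.28/(0.628×0.365) = 236.8 t/h.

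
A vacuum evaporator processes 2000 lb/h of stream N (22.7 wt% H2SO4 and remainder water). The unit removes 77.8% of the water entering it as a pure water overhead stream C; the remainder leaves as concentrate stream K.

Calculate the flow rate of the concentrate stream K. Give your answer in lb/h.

797.2 lb/h

water entering = 2000×0.773 = 1546 lb/h; overhead removed = 0.778×1546 = 1202.8 lb/h.
Concentrate = 2000 − 1202.8 = 797.21 lb/h.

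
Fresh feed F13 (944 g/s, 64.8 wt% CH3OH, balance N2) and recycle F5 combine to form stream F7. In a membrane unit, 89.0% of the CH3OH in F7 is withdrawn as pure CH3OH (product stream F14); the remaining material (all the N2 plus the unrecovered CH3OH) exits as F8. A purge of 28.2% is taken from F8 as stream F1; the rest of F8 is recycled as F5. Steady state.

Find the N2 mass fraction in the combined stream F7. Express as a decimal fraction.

0.640

N2 enters only via F13 and leaves only via the purge: 944×0.352 = 0.282×(N2 in F8), and the membrane unit passes all N2, so N2 in F7 = N2 in F8 = 1178.3 g/s.
CH3OH in F7: m_A = 944×0.648 + (1−0.282)·(1−0.890)·m_A, so m_A = 611.71/0.9210 = 664.17 g/s.
F7 = 664.17 + 1178.3 = 1842.5 g/s.
N2 fraction in F7 = 1178.3/1842.5 = 0.640.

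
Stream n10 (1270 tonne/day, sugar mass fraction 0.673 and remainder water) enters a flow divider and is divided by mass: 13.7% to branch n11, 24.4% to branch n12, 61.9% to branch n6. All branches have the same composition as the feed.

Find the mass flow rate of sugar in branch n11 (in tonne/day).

117.1 tonne/day

Branch n11 total = 0.137×1270 = 173.99 tonne/day.
sugar in n11 = 0.673×173.99 = 117.1 tonne/day.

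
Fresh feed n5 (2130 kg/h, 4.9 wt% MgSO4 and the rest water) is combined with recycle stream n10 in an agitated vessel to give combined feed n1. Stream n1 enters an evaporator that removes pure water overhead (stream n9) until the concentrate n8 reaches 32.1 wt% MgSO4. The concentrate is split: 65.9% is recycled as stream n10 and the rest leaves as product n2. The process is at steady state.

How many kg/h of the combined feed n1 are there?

Overall MgSO4 balance (none leaves overhead): MgSO4 in fresh feed = MgSO4 in product, i.e. 2130×0.049 = (1−0.659)·n8·0.321.
n8 = 104.37/(0.321×0.341) = 953.49 kg/h.
Recycle n10 = 0.659×953.49 = 628.35 kg/h.
Combined feed n1 = 2130 + 628.35 = 2758.4 kg/h.

2758 kg/h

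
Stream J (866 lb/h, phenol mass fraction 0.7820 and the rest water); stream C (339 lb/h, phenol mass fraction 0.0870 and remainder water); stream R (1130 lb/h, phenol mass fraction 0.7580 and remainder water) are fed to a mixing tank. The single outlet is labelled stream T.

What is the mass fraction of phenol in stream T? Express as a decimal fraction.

0.6695

Total flow out = 866 + 339 + 1130 = 2335 lb/h.
phenol in = 866×0.782 + 339×0.087 + 1130×0.758 = 1563.2 lb/h.
phenol mass fraction in T = 1563.2/2335 = 0.6695.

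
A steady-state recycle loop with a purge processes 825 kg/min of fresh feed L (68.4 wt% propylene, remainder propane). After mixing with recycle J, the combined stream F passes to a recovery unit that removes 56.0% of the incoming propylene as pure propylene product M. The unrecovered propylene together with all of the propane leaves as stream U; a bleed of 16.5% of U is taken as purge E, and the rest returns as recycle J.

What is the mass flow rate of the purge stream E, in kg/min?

325.5 kg/min

propane enters only via L and leaves only via the purge: 825×0.316 = 0.165×(propane in U), and the recovery unit passes all propane, so propane in F = propane in U = 1580 kg/min.
propylene in F: m_A = 825×0.684 + (1−0.165)·(1−0.560)·m_A, so m_A = 564.3/0.6326 = 892.03 kg/min.
U = (1−0.560)×892.03 + 1580 = 1972.5 kg/min.
Purge E = 0.165×1972.5 = 325.46 kg/min.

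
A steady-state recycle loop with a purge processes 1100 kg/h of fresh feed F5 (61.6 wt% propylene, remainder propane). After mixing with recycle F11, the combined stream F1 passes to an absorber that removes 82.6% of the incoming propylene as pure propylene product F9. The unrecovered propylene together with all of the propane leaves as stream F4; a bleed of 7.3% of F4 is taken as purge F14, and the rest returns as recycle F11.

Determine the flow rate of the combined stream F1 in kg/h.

propane enters only via F5 and leaves only via the purge: 1100×0.384 = 0.073×(propane in F4), and the absorber passes all propane, so propane in F1 = propane in F4 = 5786.3 kg/h.
propylene in F1: m_A = 1100×0.616 + (1−0.073)·(1−0.826)·m_A, so m_A = 677.6/0.8387 = 807.92 kg/h.
F1 = 807.92 + 5786.3 = 6594.2 kg/h.

6594 kg/h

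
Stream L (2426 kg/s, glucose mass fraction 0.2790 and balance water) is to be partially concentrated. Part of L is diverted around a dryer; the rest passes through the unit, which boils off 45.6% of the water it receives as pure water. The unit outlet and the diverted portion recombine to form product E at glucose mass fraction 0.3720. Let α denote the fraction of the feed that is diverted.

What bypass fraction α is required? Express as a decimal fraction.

0.240

All 2426×0.279 = 676.85 kg/s of glucose reaches E, so E = 676.85/0.372 = 1819.5 kg/s and vapour = 606.5 kg/s.
The evaporator receives (1−α)·2426 of feed at 0.721 water and removes 0.456 of that water:
0.456×0.721×(1−α)×2426 = 606.5
(1−α) = 606.5/797.61 = 0.7604;  α = 0.2396.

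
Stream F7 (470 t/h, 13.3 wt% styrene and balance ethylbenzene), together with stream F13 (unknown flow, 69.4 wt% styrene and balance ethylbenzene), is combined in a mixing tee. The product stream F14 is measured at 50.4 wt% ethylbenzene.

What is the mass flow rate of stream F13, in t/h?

Let F13 be the unknown flow. Total out = 470 + F13.
ethylbenzene balance: 407.49 + 0.306·F13 = 0.504·(470 + F13)
(0.306 − 0.504)·F13 = 0.504×470 − 407.49 = -170.61
F13 = -170.61 / -0.198 = 861.67 t/h

861.7 t/h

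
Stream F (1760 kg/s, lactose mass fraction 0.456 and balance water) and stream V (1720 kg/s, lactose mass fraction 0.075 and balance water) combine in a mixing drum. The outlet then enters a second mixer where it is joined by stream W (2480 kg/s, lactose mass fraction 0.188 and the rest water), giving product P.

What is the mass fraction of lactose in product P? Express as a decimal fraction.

Overall, product flow = 5960 kg/s.
lactose in = 1760×0.456 + 1720×0.075 + 2480×0.188 = 1397.8 kg/s.
lactose fraction in P = 0.235.

0.235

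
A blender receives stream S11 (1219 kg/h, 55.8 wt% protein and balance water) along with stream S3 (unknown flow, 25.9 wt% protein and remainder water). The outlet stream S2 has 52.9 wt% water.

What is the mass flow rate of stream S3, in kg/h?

500.3 kg/h

Let S3 be the unknown flow. Total out = 1219 + S3.
water balance: 538.8 + 0.741·S3 = 0.529·(1219 + S3)
(0.741 − 0.529)·S3 = 0.529×1219 − 538.8 = 106.05
S3 = 106.05 / 0.212 = 500.25 kg/h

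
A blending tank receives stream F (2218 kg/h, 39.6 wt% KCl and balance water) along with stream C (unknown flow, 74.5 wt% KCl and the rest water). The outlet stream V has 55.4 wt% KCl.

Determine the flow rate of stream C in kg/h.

1835 kg/h

Let C be the unknown flow. Total out = 2218 + C.
KCl balance: 878.33 + 0.745·C = 0.554·(2218 + C)
(0.745 − 0.554)·C = 0.554×2218 − 878.33 = 350.44
C = 350.44 / 0.191 = 1834.8 kg/h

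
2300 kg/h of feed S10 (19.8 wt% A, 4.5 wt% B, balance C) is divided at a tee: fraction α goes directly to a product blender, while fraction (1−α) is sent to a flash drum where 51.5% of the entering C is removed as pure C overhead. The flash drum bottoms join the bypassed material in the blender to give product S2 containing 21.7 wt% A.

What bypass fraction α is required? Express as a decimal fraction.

0.775

All 2300×0.198 = 455.4 kg/h of A reaches S2, so S2 = 455.4/0.217 = 2098.6 kg/h and vapour = 201.38 kg/h.
The evaporator receives (1−α)·2300 of feed at 0.757 C and removes 0.515 of that C:
0.515×0.757×(1−α)×2300 = 201.38
(1−α) = 201.38/896.67 = 0.2246;  α = 0.7754.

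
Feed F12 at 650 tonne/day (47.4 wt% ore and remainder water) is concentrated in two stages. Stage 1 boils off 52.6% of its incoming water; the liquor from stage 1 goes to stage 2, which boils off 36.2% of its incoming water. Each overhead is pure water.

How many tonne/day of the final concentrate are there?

water in feed = 650×0.526 = 341.9 tonne/day.
After stage 1: water left = (1−0.526)×341.9 = 162.06; stream total = 470.16 tonne/day.
After stage 2: water left = (1−0.362)×162.06 = 103.39; final concentrate = 411.49 tonne/day.

411.5 tonne/day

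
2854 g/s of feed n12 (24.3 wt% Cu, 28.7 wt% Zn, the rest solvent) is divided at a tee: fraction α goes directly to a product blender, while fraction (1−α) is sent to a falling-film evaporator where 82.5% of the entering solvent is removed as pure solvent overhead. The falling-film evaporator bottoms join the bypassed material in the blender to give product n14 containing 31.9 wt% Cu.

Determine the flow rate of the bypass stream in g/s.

All 2854×0.243 = 693.52 g/s of Cu reaches n14, so n14 = 693.52/0.319 = 2174.1 g/s and vapour = 679.95 g/s.
The evaporator receives (1−α)·2854 of feed at 0.470 solvent and removes 0.825 of that solvent:
0.825×0.470×(1−α)×2854 = 679.95
(1−α) = 679.95/1106.6 = 0.6144;  α = 0.3856.
Bypass flow = 0.3856×2854 = 1100.4 g/s.

1100 g/s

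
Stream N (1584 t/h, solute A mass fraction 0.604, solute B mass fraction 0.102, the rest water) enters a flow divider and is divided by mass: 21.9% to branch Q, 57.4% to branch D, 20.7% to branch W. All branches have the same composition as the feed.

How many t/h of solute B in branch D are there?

92.74 t/h

Branch D total = 0.574×1584 = 909.22 t/h.
solute B in D = 0.102×909.22 = 92.74 t/h.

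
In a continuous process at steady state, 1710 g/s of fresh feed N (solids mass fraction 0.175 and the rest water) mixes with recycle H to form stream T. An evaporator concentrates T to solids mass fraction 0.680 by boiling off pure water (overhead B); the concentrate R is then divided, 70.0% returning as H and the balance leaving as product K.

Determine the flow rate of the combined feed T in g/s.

Overall solids balance (none leaves overhead): solids in fresh feed = solids in product, i.e. 1710×0.175 = (1−0.700)·R·0.680.
R = 299.25/(0.680×0.300) = 1466.9 g/s.
Recycle H = 0.700×1466.9 = 1026.8 g/s.
Combined feed T = 1710 + 1026.8 = 2736.8 g/s.

2737 g/s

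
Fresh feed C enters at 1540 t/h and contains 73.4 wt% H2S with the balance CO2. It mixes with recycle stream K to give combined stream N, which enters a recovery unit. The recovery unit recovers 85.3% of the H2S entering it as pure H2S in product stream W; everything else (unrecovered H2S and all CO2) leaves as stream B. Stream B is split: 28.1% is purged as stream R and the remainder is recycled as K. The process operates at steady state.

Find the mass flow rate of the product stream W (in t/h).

1078 t/h

H2S in N: m_A = 1540×0.734 + (1−0.281)·(1−0.853)·m_A, so m_A = 1130.4/0.8943 = 1264 t/h.
Product W = 0.853×1264 = 1078.1 t/h.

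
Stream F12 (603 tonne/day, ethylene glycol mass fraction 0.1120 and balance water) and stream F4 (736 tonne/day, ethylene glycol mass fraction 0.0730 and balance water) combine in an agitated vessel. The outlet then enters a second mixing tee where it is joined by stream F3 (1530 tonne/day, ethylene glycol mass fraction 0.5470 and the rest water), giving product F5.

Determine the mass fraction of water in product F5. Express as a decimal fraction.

0.6660

Overall, product flow = 2869 tonne/day.
water in = 603×0.888 + 736×0.927 + 1530×0.453 = 1910.8 tonne/day.
water fraction in F5 = 0.6660.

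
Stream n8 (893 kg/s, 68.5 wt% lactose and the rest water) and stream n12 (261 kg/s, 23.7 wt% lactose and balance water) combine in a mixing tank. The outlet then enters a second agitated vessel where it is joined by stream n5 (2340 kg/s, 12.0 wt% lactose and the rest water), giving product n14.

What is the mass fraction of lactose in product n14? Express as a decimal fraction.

0.273

Overall, product flow = 3494 kg/s.
lactose in = 893×0.685 + 261×0.237 + 2340×0.120 = 954.36 kg/s.
lactose fraction in n14 = 0.273.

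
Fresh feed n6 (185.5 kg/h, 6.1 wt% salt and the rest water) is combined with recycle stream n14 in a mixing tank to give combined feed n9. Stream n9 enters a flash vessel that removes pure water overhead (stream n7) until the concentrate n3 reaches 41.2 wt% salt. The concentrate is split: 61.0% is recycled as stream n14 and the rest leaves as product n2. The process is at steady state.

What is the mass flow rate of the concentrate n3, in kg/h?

Overall salt balance (none leaves overhead): salt in fresh feed = salt in product, i.e. 185.5×0.061 = (1−0.610)·n3·0.412.
n3 = 11.316/(0.412×0.390) = 70.423 kg/h.

70.42 kg/h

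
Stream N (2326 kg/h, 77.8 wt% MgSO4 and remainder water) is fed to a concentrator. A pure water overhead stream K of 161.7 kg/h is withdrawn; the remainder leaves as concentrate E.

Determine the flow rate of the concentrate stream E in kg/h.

2164 kg/h

Concentrate = 2326 − 161.7 = 2164.3 kg/h.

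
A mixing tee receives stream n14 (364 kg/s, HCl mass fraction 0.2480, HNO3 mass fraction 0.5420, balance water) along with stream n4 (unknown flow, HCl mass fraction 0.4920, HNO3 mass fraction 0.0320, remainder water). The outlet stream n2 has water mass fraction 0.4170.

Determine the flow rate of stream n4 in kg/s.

Let n4 be the unknown flow. Total out = 364 + n4.
water balance: 76.44 + 0.476·n4 = 0.417·(364 + n4)
(0.476 − 0.417)·n4 = 0.417×364 − 76.44 = 75.348
n4 = 75.348 / 0.059 = 1277.1 kg/s

1277 kg/s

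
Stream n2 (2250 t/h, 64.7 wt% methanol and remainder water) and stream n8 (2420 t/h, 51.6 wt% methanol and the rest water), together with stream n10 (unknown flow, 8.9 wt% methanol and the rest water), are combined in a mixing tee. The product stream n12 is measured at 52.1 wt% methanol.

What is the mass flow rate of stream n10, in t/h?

628.2 t/h

Let n10 be the unknown flow. Total out = 4670 + n10.
methanol balance: 2704.5 + 0.089·n10 = 0.521·(4670 + n10)
(0.089 − 0.521)·n10 = 0.521×4670 − 2704.5 = -271.4
n10 = -271.4 / -0.432 = 628.24 t/h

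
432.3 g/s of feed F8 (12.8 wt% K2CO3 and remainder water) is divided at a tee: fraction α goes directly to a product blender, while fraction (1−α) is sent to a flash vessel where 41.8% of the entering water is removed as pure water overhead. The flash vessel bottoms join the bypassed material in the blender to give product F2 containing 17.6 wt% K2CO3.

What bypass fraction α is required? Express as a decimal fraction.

All 432.3×0.128 = 55.334 g/s of K2CO3 reaches F2, so F2 = 55.334/0.176 = 314.4 g/s and vapour = 117.9 g/s.
The evaporator receives (1−α)·432.3 of feed at 0.872 water and removes 0.418 of that water:
0.418×0.872×(1−α)×432.3 = 117.9
(1−α) = 117.9/157.57 = 0.7482;  α = 0.2518.

0.252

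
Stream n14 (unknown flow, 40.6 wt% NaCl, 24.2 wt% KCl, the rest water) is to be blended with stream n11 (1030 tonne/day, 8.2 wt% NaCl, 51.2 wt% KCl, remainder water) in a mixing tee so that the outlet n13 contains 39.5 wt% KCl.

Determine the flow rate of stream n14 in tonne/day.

Let n14 be the unknown flow. Total out = 1030 + n14.
KCl balance: 527.36 + 0.242·n14 = 0.395·(1030 + n14)
(0.242 − 0.395)·n14 = 0.395×1030 − 527.36 = -120.51
n14 = -120.51 / -0.153 = 787.65 tonne/day

787.6 tonne/day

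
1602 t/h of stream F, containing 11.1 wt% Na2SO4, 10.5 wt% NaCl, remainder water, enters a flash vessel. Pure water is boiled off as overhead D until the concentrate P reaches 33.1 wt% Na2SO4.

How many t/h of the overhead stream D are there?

1065 t/h

Na2SO4 is conserved: 1602×0.111 = 177.82 t/h all reports to the concentrate.
Concentrate = 177.82/(target fraction) = 537.23 t/h.
Overhead = 1602 − 537.23 = 1064.8 t/h.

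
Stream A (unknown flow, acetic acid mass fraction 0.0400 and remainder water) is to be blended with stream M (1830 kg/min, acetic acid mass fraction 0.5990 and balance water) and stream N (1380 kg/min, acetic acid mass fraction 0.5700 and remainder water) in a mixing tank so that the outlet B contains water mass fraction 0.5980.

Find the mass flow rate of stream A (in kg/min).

1636 kg/min

Let A be the unknown flow. Total out = 3210 + A.
water balance: 1327.2 + 0.960·A = 0.598·(3210 + A)
(0.960 − 0.598)·A = 0.598×3210 − 1327.2 = 592.35
A = 592.35 / 0.362 = 1636.3 kg/min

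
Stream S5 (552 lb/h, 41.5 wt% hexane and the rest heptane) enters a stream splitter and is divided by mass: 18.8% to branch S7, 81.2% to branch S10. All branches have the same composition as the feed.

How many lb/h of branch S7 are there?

103.8 lb/h

Branch S7 flow = 0.188×552 = 103.78 lb/h.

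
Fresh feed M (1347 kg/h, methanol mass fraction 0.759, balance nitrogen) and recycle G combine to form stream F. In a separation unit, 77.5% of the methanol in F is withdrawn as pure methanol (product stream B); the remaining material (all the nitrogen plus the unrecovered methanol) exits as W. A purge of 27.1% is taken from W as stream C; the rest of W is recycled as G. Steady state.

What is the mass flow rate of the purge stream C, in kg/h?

399.2 kg/h

nitrogen enters only via M and leaves only via the purge: 1347×0.241 = 0.271×(nitrogen in W), and the separation unit passes all nitrogen, so nitrogen in F = nitrogen in W = 1197.9 kg/h.
methanol in F: m_A = 1347×0.759 + (1−0.271)·(1−0.775)·m_A, so m_A = 1022.4/0.8360 = 1223 kg/h.
W = (1−0.775)×1223 + 1197.9 = 1473.1 kg/h.
Purge C = 0.271×1473.1 = 399.2 kg/h.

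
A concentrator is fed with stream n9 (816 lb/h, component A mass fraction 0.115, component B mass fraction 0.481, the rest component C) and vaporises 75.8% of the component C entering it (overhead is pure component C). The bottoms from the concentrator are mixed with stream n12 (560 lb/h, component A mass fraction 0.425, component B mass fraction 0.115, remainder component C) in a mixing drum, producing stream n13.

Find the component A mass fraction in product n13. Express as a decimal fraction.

Vapour removed = 0.758×0.404×816 = 249.89 lb/h; concentrate = 566.11 lb/h.
component A reaching the mixer = 93.84 (from concentrate) + 560×0.425 = 331.84 lb/h.
Product flow = 566.11 + 560 = 1126.1 lb/h; component A fraction = 0.295.

0.295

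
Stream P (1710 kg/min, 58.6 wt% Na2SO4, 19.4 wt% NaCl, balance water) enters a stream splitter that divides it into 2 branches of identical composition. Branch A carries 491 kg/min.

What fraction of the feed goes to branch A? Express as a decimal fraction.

Fraction to A = 491/1710 = 0.2871.

0.287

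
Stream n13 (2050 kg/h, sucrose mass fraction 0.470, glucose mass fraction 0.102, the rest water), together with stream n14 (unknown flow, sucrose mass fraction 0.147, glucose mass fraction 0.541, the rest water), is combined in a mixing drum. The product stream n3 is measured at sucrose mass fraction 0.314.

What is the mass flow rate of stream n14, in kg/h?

1915 kg/h

Let n14 be the unknown flow. Total out = 2050 + n14.
sucrose balance: 963.5 + 0.147·n14 = 0.314·(2050 + n14)
(0.147 − 0.314)·n14 = 0.314×2050 − 963.5 = -319.8
n14 = -319.8 / -0.167 = 1915 kg/h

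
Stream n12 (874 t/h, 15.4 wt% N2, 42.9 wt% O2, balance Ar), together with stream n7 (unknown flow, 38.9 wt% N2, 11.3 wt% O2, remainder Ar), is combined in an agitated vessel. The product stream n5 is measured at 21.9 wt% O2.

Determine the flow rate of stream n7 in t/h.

1732 t/h

Let n7 be the unknown flow. Total out = 874 + n7.
O2 balance: 374.95 + 0.113·n7 = 0.219·(874 + n7)
(0.113 − 0.219)·n7 = 0.219×874 − 374.95 = -183.54
n7 = -183.54 / -0.106 = 1731.5 t/h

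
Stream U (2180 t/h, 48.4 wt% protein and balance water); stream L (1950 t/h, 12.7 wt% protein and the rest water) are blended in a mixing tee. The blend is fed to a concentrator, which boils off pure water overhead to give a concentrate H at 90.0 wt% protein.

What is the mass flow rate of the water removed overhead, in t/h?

protein entering = 2180×0.484 + 1950×0.127 = 1302.8 t/h.
All protein reports to H, so H = 1302.8/0.900 = 1447.5 t/h.
Total feed = 4130 t/h; overhead = 4130 − 1447.5 = 2682.5 t/h.

2682 t/h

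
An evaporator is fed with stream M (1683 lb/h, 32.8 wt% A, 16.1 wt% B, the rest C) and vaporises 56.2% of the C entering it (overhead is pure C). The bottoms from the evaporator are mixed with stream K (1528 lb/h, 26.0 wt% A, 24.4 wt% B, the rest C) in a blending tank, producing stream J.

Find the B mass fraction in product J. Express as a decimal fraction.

0.236

Vapour removed = 0.562×0.511×1683 = 483.33 lb/h; concentrate = 1199.7 lb/h.
B reaching the mixer = 270.96 (from concentrate) + 1528×0.244 = 643.8 lb/h.
Product flow = 1199.7 + 1528 = 2727.7 lb/h; B fraction = 0.236.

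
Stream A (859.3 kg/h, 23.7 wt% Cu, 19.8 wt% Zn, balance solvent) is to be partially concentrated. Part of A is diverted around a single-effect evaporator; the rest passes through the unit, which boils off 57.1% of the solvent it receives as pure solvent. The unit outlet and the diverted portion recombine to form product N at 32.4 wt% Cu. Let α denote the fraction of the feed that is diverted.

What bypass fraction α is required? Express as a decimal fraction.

0.168

All 859.3×0.237 = 203.65 kg/h of Cu reaches N, so N = 203.65/0.324 = 628.56 kg/h and vapour = 230.74 kg/h.
The evaporator receives (1−α)·859.3 of feed at 0.565 solvent and removes 0.571 of that solvent:
0.571×0.565×(1−α)×859.3 = 230.74
(1−α) = 230.74/277.22 = 0.8323;  α = 0.1677.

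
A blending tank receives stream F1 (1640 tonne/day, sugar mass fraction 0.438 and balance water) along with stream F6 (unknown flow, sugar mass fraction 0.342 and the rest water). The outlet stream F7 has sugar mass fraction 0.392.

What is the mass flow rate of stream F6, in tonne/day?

1509 tonne/day

Let F6 be the unknown flow. Total out = 1640 + F6.
sugar balance: 718.32 + 0.342·F6 = 0.392·(1640 + F6)
(0.342 − 0.392)·F6 = 0.392×1640 − 718.32 = -75.44
F6 = -75.44 / -0.050 = 1508.8 tonne/day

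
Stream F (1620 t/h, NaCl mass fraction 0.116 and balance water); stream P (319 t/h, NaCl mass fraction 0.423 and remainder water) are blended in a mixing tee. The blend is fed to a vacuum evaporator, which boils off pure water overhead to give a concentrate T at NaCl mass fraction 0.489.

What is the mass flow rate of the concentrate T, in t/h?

NaCl entering = 1620×0.116 + 319×0.423 = 322.86 t/h.
All NaCl reports to T, so T = 322.86/0.489 = 660.24 t/h.

660.2 t/h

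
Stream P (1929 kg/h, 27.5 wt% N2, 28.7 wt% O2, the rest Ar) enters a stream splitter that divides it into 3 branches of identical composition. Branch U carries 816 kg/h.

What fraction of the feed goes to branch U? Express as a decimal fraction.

Fraction to U = 816/1929 = 0.4230.

0.423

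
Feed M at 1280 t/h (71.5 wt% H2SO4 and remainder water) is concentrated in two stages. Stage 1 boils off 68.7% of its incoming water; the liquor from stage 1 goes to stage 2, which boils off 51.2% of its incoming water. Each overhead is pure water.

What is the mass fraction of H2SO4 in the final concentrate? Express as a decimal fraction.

water in feed = 1280×0.285 = 364.8 t/h.
After stage 1: water left = (1−0.687)×364.8 = 114.18; stream total = 1029.4 t/h.
After stage 2: water left = (1−0.512)×114.18 = 55.721; final concentrate = 970.92 t/h.
H2SO4 fraction = 915.2/970.92 = 0.943.

0.943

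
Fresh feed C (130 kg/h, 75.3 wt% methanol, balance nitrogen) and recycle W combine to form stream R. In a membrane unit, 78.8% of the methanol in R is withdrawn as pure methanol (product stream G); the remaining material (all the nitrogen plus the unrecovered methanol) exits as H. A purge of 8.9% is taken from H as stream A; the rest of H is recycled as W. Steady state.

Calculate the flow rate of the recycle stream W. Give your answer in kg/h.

352.1 kg/h

nitrogen enters only via C and leaves only via the purge: 130×0.247 = 0.089×(nitrogen in H), and the membrane unit passes all nitrogen, so nitrogen in R = nitrogen in H = 360.79 kg/h.
methanol in R: m_A = 130×0.753 + (1−0.089)·(1−0.788)·m_A, so m_A = 97.89/0.8069 = 121.32 kg/h.
H = (1−0.788)×121.32 + 360.79 = 386.51 kg/h.
Recycle W = (1−0.089)×386.51 = 352.11 kg/h.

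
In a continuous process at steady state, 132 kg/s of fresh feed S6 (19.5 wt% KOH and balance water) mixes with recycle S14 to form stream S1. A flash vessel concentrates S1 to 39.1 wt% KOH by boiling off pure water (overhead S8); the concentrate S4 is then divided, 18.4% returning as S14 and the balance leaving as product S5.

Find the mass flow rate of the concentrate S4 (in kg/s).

80.68 kg/s

Overall KOH balance (none leaves overhead): KOH in fresh feed = KOH in product, i.e. 132×0.195 = (1−0.184)·S4·0.391.
S4 = 25.74/(0.391×0.816) = 80.675 kg/s.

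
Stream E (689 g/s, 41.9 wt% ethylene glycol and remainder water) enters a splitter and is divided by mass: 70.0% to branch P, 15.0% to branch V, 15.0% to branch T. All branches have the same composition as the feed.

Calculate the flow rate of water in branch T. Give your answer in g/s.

Branch T total = 0.150×689 = 103.35 g/s.
water in T = 0.581×103.35 = 60.046 g/s.

60.05 g/s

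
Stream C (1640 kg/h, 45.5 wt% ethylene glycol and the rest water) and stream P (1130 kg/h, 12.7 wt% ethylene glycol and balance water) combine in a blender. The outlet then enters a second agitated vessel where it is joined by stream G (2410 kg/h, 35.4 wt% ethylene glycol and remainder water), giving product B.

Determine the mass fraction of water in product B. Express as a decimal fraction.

Overall, product flow = 5180 kg/h.
water in = 1640×0.545 + 1130×0.873 + 2410×0.646 = 3437.2 kg/h.
water fraction in B = 0.664.

0.664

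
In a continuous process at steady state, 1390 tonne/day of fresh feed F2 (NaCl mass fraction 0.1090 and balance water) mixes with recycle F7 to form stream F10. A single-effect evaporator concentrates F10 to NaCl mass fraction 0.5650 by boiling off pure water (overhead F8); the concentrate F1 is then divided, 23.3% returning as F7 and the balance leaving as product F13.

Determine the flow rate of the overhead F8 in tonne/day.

Overall NaCl balance (none leaves overhead): NaCl in fresh feed = NaCl in product, i.e. 1390×0.109 = (1−0.233)·F1·0.565.
F1 = 151.51/(0.565×0.767) = 349.62 tonne/day.
Recycle F7 = 0.233×349.62 = 81.462 tonne/day.
Combined feed F10 = 1390 + 81.462 = 1471.5 tonne/day.
Overhead F8 = F10 − F1 = 1471.5 − 349.62 = 1121.8 tonne/day.

1122 tonne/day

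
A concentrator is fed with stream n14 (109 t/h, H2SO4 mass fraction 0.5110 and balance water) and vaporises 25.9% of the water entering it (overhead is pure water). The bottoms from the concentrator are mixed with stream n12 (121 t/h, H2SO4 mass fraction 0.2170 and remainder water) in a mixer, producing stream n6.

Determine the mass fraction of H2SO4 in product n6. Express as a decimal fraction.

Vapour removed = 0.259×0.489×109 = 13.805 t/h; concentrate = 95.195 t/h.
H2SO4 reaching the mixer = 55.699 (from concentrate) + 121×0.217 = 81.956 t/h.
Product flow = 95.195 + 121 = 216.2 t/h; H2SO4 fraction = 0.3791.

0.3791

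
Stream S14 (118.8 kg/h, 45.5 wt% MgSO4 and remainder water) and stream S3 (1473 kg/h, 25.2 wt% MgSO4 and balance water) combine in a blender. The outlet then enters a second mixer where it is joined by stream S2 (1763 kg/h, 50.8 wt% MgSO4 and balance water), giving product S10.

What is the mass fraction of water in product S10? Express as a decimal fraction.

0.606

Overall, product flow = 3354.8 kg/h.
water in = 118.8×0.545 + 1473×0.748 + 1763×0.492 = 2033.9 kg/h.
water fraction in S10 = 0.606.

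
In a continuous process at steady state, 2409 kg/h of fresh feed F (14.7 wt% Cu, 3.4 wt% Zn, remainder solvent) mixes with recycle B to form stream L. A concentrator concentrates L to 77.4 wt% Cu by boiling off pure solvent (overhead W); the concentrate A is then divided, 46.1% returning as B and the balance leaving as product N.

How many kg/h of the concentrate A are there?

Overall Cu balance (none leaves overhead): Cu in fresh feed = Cu in product, i.e. 2409×0.147 = (1−0.461)·A·0.774.
A = 354.12/(0.774×0.539) = 848.84 kg/h.

848.8 kg/h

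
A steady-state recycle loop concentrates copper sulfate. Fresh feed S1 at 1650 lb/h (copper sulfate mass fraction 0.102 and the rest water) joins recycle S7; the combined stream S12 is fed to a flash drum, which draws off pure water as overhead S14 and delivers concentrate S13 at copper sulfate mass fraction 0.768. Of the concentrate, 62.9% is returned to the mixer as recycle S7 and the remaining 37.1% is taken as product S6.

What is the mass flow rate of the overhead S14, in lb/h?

Overall copper sulfate balance (none leaves overhead): copper sulfate in fresh feed = copper sulfate in product, i.e. 1650×0.102 = (1−0.629)·S13·0.768.
S13 = 168.3/(0.768×0.371) = 590.68 lb/h.
Recycle S7 = 0.629×590.68 = 371.53 lb/h.
Combined feed S12 = 1650 + 371.53 = 2021.5 lb/h.
Overhead S14 = S12 − S13 = 2021.5 − 590.68 = 1430.9 lb/h.

1431 lb/h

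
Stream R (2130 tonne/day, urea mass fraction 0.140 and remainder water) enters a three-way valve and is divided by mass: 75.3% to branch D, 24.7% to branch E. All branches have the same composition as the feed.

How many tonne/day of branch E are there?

Branch E flow = 0.247×2130 = 526.11 tonne/day.

526.1 tonne/day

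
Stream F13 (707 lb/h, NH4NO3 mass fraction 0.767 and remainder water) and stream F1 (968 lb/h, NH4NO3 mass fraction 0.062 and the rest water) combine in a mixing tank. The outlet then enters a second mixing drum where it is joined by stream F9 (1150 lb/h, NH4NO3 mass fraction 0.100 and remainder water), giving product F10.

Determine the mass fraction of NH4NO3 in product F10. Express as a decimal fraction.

Overall, product flow = 2825 lb/h.
NH4NO3 in = 707×0.767 + 968×0.062 + 1150×0.100 = 717.28 lb/h.
NH4NO3 fraction in F10 = 0.254.

0.254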